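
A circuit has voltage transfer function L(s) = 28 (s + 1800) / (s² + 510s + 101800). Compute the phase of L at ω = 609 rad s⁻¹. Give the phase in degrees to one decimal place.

-112.2°

∠(j609 + 1800) = arctan(609/1800) = 18.69°
∠[(j609)² + 510(j609) + 101800] = ∠[-2.6908e+05 + j3.1059e+05] = 130.90°
∠L(j609) = 18.69° − 130.90° = -112.21°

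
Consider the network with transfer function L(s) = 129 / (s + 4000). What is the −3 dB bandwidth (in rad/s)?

For a single-pole low-pass, the −3 dB point is at the pole: ω = 4000 rad/s.

4000 rad/s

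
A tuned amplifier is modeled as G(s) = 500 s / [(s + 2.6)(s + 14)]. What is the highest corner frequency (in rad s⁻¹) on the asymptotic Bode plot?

14 rad s⁻¹

Break frequencies occur at each pole and zero magnitude: 2.6 rad s⁻¹, 14 rad s⁻¹.
The highest is 14 rad s⁻¹.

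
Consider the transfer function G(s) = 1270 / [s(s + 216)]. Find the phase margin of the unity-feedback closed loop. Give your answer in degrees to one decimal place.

88.4 deg

Gain crossover: |G(jω)| = 1 at ω ≈ 5.88 rad/s.
∠G(j5.88) = −90° − arctan(5.88/216) ≈ -91.56°
PM = 180° + (-91.56°) = 88.44°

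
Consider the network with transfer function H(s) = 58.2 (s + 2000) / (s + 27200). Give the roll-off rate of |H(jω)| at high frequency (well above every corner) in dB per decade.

With 1 zero and 1 pole, the high-frequency asymptotic slope is 20 × (1 − 1) = 0 dB/decade.

0 dB/decade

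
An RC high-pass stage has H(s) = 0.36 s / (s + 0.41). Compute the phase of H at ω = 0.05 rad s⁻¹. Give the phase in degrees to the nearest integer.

∠(j0.05) = 90.00°
∠(j0.05 + 0.41) = arctan(0.05/0.41) = 6.95°
∠H(j0.05) = 90.00° − 6.95° = 83.05°

83°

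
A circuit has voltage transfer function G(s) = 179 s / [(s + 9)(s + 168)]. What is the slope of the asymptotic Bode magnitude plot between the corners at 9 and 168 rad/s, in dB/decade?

0 dB/decade

In this band the factors already past their corner are: 1 differentiator zero, pole at 9; net slope = 0 dB/decade.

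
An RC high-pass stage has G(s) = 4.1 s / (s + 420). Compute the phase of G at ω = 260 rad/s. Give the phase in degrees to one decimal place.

58.2 deg

∠(j260) = 90.00°
∠(j260 + 420) = arctan(260/420) = 31.76°
∠G(j260) = 90.00° − 31.76° = 58.24°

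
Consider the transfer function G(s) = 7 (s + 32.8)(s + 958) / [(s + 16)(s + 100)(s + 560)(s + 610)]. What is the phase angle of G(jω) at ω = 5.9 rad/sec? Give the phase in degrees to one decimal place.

-14.2°

∠(j5.9 + 32.8) = arctan(5.9/32.8) = 10.20°
∠(j5.9 + 958) = arctan(5.9/958) = 0.35°
∠(j5.9 + 16) = arctan(5.9/16) = 20.24°
∠(j5.9 + 100) = arctan(5.9/100) = 3.38°
∠(j5.9 + 560) = arctan(5.9/560) = 0.60°
∠(j5.9 + 610) = arctan(5.9/610) = 0.55°
∠G(j5.9) = 10.20° + 0.35° − (20.24° + 3.38° + 0.60° + 0.55°) = -14.23°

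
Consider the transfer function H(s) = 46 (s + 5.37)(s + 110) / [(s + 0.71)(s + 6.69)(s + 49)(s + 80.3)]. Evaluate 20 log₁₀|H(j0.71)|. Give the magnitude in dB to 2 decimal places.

|j0.71 + 5.37| = √(0.71² + 5.37²) = 5.417
|j0.71 + 110| = √(0.71² + 110²) = 110
|j0.71 + 0.71| = √(0.71² + 0.71²) = 1.004
|j0.71 + 6.69| = √(0.71² + 6.69²) = 6.728
|j0.71 + 49| = √(0.71² + 49²) = 49.01
|j0.71 + 80.3| = √(0.71² + 80.3²) = 80.3
|H(j0.71)| = 46 × 5.417 × 110 / (1.004 × 6.728 × 49.01 × 80.3) = 1.0311
20 log₁₀(1.0311) = 0.266 dB

0.27 dB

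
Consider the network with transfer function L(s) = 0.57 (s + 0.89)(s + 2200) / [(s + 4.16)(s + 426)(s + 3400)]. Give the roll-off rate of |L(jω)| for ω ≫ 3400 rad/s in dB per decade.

-20 dB/decade

With 2 zeros and 3 poles, the high-frequency asymptotic slope is 20 × (2 − 3) = -20 dB/decade.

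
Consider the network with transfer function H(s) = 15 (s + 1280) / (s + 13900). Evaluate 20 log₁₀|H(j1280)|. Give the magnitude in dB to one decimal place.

|j1280 + 1280| = √(1280² + 1280²) = 1810
|j1280 + 13900| = √(1280² + 13900²) = 1.396e+04
|H(j1280)| = 15 × 1810 / 1.396e+04 = 1.9452
20 log₁₀(1.9452) = 5.78 dB

5.8 dB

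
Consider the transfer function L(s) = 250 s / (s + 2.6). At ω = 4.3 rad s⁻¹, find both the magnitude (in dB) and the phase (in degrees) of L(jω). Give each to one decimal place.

|j4.3| = 4.3
|j4.3 + 2.6| = √(4.3² + 2.6²) = 5.025
|L(j4.3)| = 250 × 4.3 / 5.025 = 213.93
20 log₁₀(213.93) = 46.61 dB
∠(j4.3) = 90.00°
∠(j4.3 + 2.6) = arctan(4.3/2.6) = 58.84°
∠L(j4.3) = 90.00° − 58.84° = 31.16°

|L| = 46.6 dB, ∠L = 31.2 deg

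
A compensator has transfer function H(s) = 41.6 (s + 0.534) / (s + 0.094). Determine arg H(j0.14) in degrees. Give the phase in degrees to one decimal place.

∠(j0.14 + 0.534) = arctan(0.14/0.534) = 14.69°
∠(j0.14 + 0.094) = arctan(0.14/0.094) = 56.12°
∠H(j0.14) = 14.69° − 56.12° = -41.43°

-41.4°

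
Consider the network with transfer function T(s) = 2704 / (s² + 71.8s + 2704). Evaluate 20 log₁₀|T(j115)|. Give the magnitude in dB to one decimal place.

-13.9 dB

|(j115)² + 71.8(j115) + 2704| = |-10521 + j8257| = 1.337e+04
|T(j115)| = 2704 / 1.337e+04 = 0.20218
20 log₁₀(0.20218) = -13.89 dB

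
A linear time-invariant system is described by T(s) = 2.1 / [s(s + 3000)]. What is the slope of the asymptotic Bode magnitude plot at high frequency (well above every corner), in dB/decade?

With 0 zeros and 2 poles, the high-frequency asymptotic slope is 20 × (0 − 2) = -40 dB/decade.

-40 dB/decade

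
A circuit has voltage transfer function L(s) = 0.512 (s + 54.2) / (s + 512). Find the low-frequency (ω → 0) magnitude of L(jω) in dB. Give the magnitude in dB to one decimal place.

L(0) = 0.512 × 54.2 / 512 = 0.0542
20 log₁₀(0.0542) = -25.32 dB

-25.3 dB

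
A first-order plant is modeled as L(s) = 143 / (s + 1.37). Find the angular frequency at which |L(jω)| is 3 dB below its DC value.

For a single-pole low-pass, the −3 dB point is at the pole: ω = 1.37 rad/s.

1.37 rad/s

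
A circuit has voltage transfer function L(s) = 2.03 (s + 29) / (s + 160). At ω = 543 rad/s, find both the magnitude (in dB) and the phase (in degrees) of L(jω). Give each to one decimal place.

|L| = 5.8 dB, ∠L = 13.4 deg

|j543 + 29| = √(543² + 29²) = 543.8
|j543 + 160| = √(543² + 160²) = 566.1
|L(j543)| = 2.03 × 543.8 / 566.1 = 1.95
20 log₁₀(1.95) = 5.80 dB
∠(j543 + 29) = arctan(543/29) = 86.94°
∠(j543 + 160) = arctan(543/160) = 73.58°
∠L(j543) = 86.94° − 73.58° = 13.36°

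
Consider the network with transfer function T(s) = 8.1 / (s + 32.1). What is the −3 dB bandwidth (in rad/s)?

For a single-pole low-pass, the −3 dB point is at the pole: ω = 32.1 rad/s.

32.1 rad/s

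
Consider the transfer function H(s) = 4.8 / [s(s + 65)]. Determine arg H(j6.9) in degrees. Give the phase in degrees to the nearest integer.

∠(j6.9 + 65) = arctan(6.9/65) = 6.06°
∠(j6.9) = 90.00°
∠H(j6.9) = − (6.06° + 90.00°) = -96.06°

-96°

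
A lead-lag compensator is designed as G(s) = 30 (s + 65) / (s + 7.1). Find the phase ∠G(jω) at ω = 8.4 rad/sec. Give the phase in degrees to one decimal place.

∠(j8.4 + 65) = arctan(8.4/65) = 7.36°
∠(j8.4 + 7.1) = arctan(8.4/7.1) = 49.79°
∠G(j8.4) = 7.36° − 49.79° = -42.43°

-42.4°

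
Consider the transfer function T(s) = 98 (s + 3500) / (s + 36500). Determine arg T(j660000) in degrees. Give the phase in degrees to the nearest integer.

∠(j660000 + 3500) = arctan(660000/3500) = 89.70°
∠(j660000 + 36500) = arctan(660000/36500) = 86.83°
∠T(j660000) = 89.70° − 86.83° = 2.86°

3 deg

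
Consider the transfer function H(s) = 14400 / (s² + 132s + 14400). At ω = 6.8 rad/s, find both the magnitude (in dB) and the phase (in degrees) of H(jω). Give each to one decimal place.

|H| = 0.0 dB, ∠H = -3.6 deg

|(j6.8)² + 132(j6.8) + 14400| = |14354 + j897.6| = 1.438e+04
|H(j6.8)| = 14400 / 1.438e+04 = 1.0013
20 log₁₀(1.0013) = 0.01 dB
∠[(j6.8)² + 132(j6.8) + 14400] = ∠[14354 + j897.6] = 3.58°
∠H(j6.8) = −3.58° = -3.58°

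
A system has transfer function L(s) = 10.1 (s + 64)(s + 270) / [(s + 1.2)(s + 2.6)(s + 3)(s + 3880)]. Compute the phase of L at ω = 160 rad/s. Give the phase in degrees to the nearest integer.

-171°

∠(j160 + 64) = arctan(160/64) = 68.20°
∠(j160 + 270) = arctan(160/270) = 30.65°
∠(j160 + 1.2) = arctan(160/1.2) = 89.57°
∠(j160 + 2.6) = arctan(160/2.6) = 89.07°
∠(j160 + 3) = arctan(160/3) = 88.93°
∠(j160 + 3880) = arctan(160/3880) = 2.36°
∠L(j160) = 68.20° + 30.65° − (89.57° + 89.07° + 88.93° + 2.36°) = -171.08°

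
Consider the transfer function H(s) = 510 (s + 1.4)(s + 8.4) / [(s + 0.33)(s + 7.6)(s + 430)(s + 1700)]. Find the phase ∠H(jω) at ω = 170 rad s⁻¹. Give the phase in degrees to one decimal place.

-27.9°

∠(j170 + 1.4) = arctan(170/1.4) = 89.53°
∠(j170 + 8.4) = arctan(170/8.4) = 87.17°
∠(j170 + 0.33) = arctan(170/0.33) = 89.89°
∠(j170 + 7.6) = arctan(170/7.6) = 87.44°
∠(j170 + 430) = arctan(170/430) = 21.57°
∠(j170 + 1700) = arctan(170/1700) = 5.71°
∠H(j170) = 89.53° + 87.17° − (89.89° + 87.44° + 21.57° + 5.71°) = -27.91°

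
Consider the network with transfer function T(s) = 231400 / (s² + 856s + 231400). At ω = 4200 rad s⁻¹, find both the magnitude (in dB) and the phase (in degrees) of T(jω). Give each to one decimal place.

|(j4200)² + 856(j4200) + 231400| = |-1.7409e+07 + j3.5952e+06| = 1.778e+07
|T(j4200)| = 231400 / 1.778e+07 = 0.013018
20 log₁₀(0.013018) = -37.71 dB
∠[(j4200)² + 856(j4200) + 231400] = ∠[-1.7409e+07 + j3.5952e+06] = 168.33°
∠T(j4200) = −168.33° = -168.33°

|T| = -37.7 dB, ∠T = -168.3°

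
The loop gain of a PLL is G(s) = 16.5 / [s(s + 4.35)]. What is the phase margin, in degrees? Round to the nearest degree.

Gain crossover: |G(jω)| = 1 at ω ≈ 3.09 rad s⁻¹.
∠G(j3.09) = −90° − arctan(3.09/4.35) ≈ -125.40°
PM = 180° + (-125.40°) = 54.60°

55°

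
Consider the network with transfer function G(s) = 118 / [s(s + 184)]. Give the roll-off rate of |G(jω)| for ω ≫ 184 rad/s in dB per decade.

With 0 zeros and 2 poles, the high-frequency asymptotic slope is 20 × (0 − 2) = -40 dB/decade.

-40 dB/decade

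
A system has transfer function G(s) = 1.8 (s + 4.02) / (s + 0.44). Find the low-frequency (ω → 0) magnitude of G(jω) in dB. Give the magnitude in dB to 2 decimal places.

G(0) = 1.8 × 4.02 / 0.44 = 16.445
20 log₁₀(16.445) = 24.321 dB

24.32 dB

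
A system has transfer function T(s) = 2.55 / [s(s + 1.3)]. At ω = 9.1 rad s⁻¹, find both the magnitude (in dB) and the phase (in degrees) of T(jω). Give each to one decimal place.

|T| = -30.3 dB, ∠T = -171.9°

|j9.1 + 1.3| = √(9.1² + 1.3²) = 9.192
|j9.1| = 9.1
|T(j9.1)| = 2.55 / (9.192 × 9.1) = 0.030484
20 log₁₀(0.030484) = -30.32 dB
∠(j9.1 + 1.3) = arctan(9.1/1.3) = 81.87°
∠(j9.1) = 90.00°
∠T(j9.1) = − (81.87° + 90.00°) = -171.87°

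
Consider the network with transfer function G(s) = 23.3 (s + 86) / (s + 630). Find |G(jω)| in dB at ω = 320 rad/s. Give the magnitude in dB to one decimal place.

|j320 + 86| = √(320² + 86²) = 331.4
|j320 + 630| = √(320² + 630²) = 706.6
|G(j320)| = 23.3 × 331.4 / 706.6 = 10.926
20 log₁₀(10.926) = 20.77 dB

20.8 dB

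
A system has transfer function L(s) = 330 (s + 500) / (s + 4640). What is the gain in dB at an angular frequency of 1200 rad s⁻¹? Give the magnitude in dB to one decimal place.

39.0 dB

|j1200 + 500| = √(1200² + 500²) = 1300
|j1200 + 4640| = √(1200² + 4640²) = 4793
|L(j1200)| = 330 × 1300 / 4793 = 89.512
20 log₁₀(89.512) = 39.04 dB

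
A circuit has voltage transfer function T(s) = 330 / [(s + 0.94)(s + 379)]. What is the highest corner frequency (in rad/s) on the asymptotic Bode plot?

Break frequencies occur at each pole and zero magnitude: 0.94 rad/s, 379 rad/s.
The highest is 379 rad/s.

379 rad/s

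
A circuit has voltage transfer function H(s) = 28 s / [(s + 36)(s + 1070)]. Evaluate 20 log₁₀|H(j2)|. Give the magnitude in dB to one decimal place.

|j2| = 2
|j2 + 36| = √(2² + 36²) = 36.06
|j2 + 1070| = √(2² + 1070²) = 1070
|H(j2)| = 28 × 2 / (36.06 × 1070) = 0.0014515
20 log₁₀(0.0014515) = -56.76 dB

-56.8 dB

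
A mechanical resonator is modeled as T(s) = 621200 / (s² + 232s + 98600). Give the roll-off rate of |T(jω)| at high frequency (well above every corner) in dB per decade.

-40 dB/decade

With 0 zeros and 2 poles, the high-frequency asymptotic slope is 20 × (0 − 2) = -40 dB/decade.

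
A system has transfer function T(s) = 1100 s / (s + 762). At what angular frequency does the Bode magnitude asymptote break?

The single real pole at s = −762 gives a corner at ω = 762 rad s⁻¹.

762 rad s⁻¹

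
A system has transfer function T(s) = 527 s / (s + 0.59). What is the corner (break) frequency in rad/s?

0.59 rad/s

The single real pole at s = −0.59 gives a corner at ω = 0.59 rad/s.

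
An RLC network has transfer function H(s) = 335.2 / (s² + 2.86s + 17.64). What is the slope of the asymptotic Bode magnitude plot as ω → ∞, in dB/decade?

With 0 zeros and 2 poles, the high-frequency asymptotic slope is 20 × (0 − 2) = -40 dB/decade.

-40 dB/decade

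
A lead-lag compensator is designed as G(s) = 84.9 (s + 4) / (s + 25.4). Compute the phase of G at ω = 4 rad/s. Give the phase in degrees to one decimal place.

36.1 deg

∠(j4 + 4) = arctan(4/4) = 45.00°
∠(j4 + 25.4) = arctan(4/25.4) = 8.95°
∠G(j4) = 45.00° − 8.95° = 36.05°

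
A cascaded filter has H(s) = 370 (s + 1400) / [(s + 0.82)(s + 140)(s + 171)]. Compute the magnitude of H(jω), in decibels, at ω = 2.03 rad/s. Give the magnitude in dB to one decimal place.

19.9 dB

|j2.03 + 1400| = √(2.03² + 1400²) = 1400
|j2.03 + 0.82| = √(2.03² + 0.82²) = 2.189
|j2.03 + 140| = √(2.03² + 140²) = 140
|j2.03 + 171| = √(2.03² + 171²) = 171
|H(j2.03)| = 370 × 1400 / (2.189 × 140 × 171) = 9.8813
20 log₁₀(9.8813) = 19.90 dB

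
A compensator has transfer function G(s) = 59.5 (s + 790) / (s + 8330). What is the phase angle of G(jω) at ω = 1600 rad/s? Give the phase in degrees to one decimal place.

52.8°

∠(j1600 + 790) = arctan(1600/790) = 63.72°
∠(j1600 + 8330) = arctan(1600/8330) = 10.87°
∠G(j1600) = 63.72° − 10.87° = 52.85°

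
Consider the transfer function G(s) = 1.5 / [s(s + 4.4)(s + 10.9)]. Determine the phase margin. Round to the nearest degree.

Gain crossover: |G(jω)| = 1 at ω ≈ 0.0313 rad/s.
∠G(j0.0313) = −90° − arctan(0.0313/4.4) − arctan(0.0313/10.9) ≈ -90.57°
PM = 180° + (-90.57°) = 89.43°

89°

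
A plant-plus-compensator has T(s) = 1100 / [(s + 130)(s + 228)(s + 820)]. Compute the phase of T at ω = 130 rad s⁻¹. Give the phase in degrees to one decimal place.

-83.7°

∠(j130 + 130) = arctan(130/130) = 45.00°
∠(j130 + 228) = arctan(130/228) = 29.69°
∠(j130 + 820) = arctan(130/820) = 9.01°
∠T(j130) = − (45.00° + 29.69° + 9.01°) = -83.70°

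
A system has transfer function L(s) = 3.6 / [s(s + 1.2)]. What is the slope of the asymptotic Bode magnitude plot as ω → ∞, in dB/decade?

-40 dB/decade

With 0 zeros and 2 poles, the high-frequency asymptotic slope is 20 × (0 − 2) = -40 dB/decade.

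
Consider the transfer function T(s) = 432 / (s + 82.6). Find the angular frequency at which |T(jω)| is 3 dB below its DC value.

For a single-pole low-pass, the −3 dB point is at the pole: ω = 82.6 rad/sec.

82.6 rad/sec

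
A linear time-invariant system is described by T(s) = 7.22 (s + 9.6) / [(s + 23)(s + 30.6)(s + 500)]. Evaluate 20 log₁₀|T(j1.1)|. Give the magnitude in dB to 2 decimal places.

|j1.1 + 9.6| = √(1.1² + 9.6²) = 9.663
|j1.1 + 23| = √(1.1² + 23²) = 23.03
|j1.1 + 30.6| = √(1.1² + 30.6²) = 30.62
|j1.1 + 500| = √(1.1² + 500²) = 500
|T(j1.1)| = 7.22 × 9.663 / (23.03 × 30.62 × 500) = 0.0001979
20 log₁₀(0.0001979) = -74.071 dB

-74.07 dB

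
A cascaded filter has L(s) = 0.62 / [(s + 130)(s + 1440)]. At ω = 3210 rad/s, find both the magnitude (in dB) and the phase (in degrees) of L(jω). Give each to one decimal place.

|L| = -145.2 dB, ∠L = -153.5°

|j3210 + 130| = √(3210² + 130²) = 3213
|j3210 + 1440| = √(3210² + 1440²) = 3518
|L(j3210)| = 0.62 / (3213 × 3518) = 5.4854e-08
20 log₁₀(5.4854e-08) = -145.22 dB
∠(j3210 + 130) = arctan(3210/130) = 87.68°
∠(j3210 + 1440) = arctan(3210/1440) = 65.84°
∠L(j3210) = − (87.68° + 65.84°) = -153.52°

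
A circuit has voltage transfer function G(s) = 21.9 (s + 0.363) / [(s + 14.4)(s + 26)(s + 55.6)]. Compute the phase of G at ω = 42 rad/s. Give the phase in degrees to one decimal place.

∠(j42 + 0.363) = arctan(42/0.363) = 89.50°
∠(j42 + 14.4) = arctan(42/14.4) = 71.08°
∠(j42 + 26) = arctan(42/26) = 58.24°
∠(j42 + 55.6) = arctan(42/55.6) = 37.07°
∠G(j42) = 89.50° − (71.08° + 58.24° + 37.07°) = -76.88°

-76.9°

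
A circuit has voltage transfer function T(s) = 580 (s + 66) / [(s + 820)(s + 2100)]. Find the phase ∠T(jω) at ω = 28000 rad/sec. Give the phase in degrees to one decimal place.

∠(j28000 + 66) = arctan(28000/66) = 89.86°
∠(j28000 + 820) = arctan(28000/820) = 88.32°
∠(j28000 + 2100) = arctan(28000/2100) = 85.71°
∠T(j28000) = 89.86° − (88.32° + 85.71°) = -84.17°

-84.2°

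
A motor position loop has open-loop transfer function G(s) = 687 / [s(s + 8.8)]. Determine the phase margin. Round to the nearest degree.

Gain crossover: |G(jω)| = 1 at ω ≈ 25.5 rad/s.
∠G(j25.5) = −90° − arctan(25.5/8.8) ≈ -160.95°
PM = 180° + (-160.95°) = 19.05°

19 deg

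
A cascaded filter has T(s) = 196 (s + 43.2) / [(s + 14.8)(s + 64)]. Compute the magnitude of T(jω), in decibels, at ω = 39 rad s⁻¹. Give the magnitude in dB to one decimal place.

|j39 + 43.2| = √(39² + 43.2²) = 58.2
|j39 + 14.8| = √(39² + 14.8²) = 41.71
|j39 + 64| = √(39² + 64²) = 74.95
|T(j39)| = 196 × 58.2 / (41.71 × 74.95) = 3.6488
20 log₁₀(3.6488) = 11.24 dB

11.2 dB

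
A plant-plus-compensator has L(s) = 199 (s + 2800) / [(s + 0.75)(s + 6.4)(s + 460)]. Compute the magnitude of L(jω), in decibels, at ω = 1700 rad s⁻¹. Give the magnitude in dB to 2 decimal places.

-77.85 dB

|j1700 + 2800| = √(1700² + 2800²) = 3276
|j1700 + 0.75| = √(1700² + 0.75²) = 1700
|j1700 + 6.4| = √(1700² + 6.4²) = 1700
|j1700 + 460| = √(1700² + 460²) = 1761
|L(j1700)| = 199 × 3276 / (1700 × 1700 × 1761) = 0.00012807
20 log₁₀(0.00012807) = -77.851 dB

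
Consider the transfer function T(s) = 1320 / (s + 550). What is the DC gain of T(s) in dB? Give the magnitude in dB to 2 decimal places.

7.60 dB

T(0) = 1320 / 550 = 2.4
20 log₁₀(2.4) = 7.604 dB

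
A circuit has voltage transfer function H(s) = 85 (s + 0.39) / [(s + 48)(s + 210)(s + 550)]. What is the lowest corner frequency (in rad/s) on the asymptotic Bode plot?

0.39 rad/s

Break frequencies occur at each pole and zero magnitude: 0.39 rad/s, 48 rad/s, 210 rad/s, 550 rad/s.
The lowest is 0.39 rad/s.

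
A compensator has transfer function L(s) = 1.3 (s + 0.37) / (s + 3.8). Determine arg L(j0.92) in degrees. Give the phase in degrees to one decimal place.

∠(j0.92 + 0.37) = arctan(0.92/0.37) = 68.09°
∠(j0.92 + 3.8) = arctan(0.92/3.8) = 13.61°
∠L(j0.92) = 68.09° − 13.61° = 54.48°

54.5 deg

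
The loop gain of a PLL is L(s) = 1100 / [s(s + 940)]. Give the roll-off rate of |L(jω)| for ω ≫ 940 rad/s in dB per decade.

With 0 zeros and 2 poles, the high-frequency asymptotic slope is 20 × (0 − 2) = -40 dB/decade.

-40 dB/decade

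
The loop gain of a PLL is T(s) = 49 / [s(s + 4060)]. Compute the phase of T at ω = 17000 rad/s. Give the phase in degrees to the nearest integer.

∠(j17000 + 4060) = arctan(17000/4060) = 76.57°
∠(j17000) = 90.00°
∠T(j17000) = − (76.57° + 90.00°) = -166.57°

-167°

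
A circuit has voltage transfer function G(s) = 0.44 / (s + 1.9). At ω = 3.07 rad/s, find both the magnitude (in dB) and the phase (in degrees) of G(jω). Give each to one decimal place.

|G| = -18.3 dB, ∠G = -58.2°

|j3.07 + 1.9| = √(3.07² + 1.9²) = 3.61
|G(j3.07)| = 0.44 / 3.61 = 0.12187
20 log₁₀(0.12187) = -18.28 dB
∠(j3.07 + 1.9) = arctan(3.07/1.9) = 58.25°
∠G(j3.07) = −58.25° = -58.25°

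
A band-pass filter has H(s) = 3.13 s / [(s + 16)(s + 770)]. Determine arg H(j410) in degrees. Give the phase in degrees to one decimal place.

-25.8°

∠(j410) = 90.00°
∠(j410 + 16) = arctan(410/16) = 87.77°
∠(j410 + 770) = arctan(410/770) = 28.03°
∠H(j410) = 90.00° − (87.77° + 28.03°) = -25.80°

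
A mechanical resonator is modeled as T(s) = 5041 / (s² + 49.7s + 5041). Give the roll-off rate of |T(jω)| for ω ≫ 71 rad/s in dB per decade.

With 0 zeros and 2 poles, the high-frequency asymptotic slope is 20 × (0 − 2) = -40 dB/decade.

-40 dB/decade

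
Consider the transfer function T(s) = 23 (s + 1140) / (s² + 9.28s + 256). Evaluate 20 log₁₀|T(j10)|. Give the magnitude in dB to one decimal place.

43.2 dB

|j10 + 1140| = √(10² + 1140²) = 1140
|(j10)² + 9.28(j10) + 256| = |156 + j92.8| = 181.5
|T(j10)| = 23 × 1140 / 181.5 = 144.46
20 log₁₀(144.46) = 43.19 dB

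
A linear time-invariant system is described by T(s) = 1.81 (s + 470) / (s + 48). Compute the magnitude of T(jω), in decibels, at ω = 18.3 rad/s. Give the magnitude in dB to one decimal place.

|j18.3 + 470| = √(18.3² + 470²) = 470.4
|j18.3 + 48| = √(18.3² + 48²) = 51.37
|T(j18.3)| = 1.81 × 470.4 / 51.37 = 16.573
20 log₁₀(16.573) = 24.39 dB

24.4 dB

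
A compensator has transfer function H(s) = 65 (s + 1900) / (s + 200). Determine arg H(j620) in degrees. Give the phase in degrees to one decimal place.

-54.0°

∠(j620 + 1900) = arctan(620/1900) = 18.07°
∠(j620 + 200) = arctan(620/200) = 72.12°
∠H(j620) = 18.07° − 72.12° = -54.05°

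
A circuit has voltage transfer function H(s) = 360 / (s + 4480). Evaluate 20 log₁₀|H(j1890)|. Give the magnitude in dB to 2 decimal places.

|j1890 + 4480| = √(1890² + 4480²) = 4862
|H(j1890)| = 360 / 4862 = 0.074038
20 log₁₀(0.074038) = -22.611 dB

-22.61 dB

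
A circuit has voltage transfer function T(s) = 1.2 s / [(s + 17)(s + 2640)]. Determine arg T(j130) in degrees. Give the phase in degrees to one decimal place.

4.6 deg

∠(j130) = 90.00°
∠(j130 + 17) = arctan(130/17) = 82.55°
∠(j130 + 2640) = arctan(130/2640) = 2.82°
∠T(j130) = 90.00° − (82.55° + 2.82°) = 4.63°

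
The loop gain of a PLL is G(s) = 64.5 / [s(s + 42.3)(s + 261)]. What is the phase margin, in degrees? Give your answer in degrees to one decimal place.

90.0°

Gain crossover: |G(jω)| = 1 at ω ≈ 0.00584 rad/s.
∠G(j0.00584) = −90° − arctan(0.00584/42.3) − arctan(0.00584/261) ≈ -90.01°
PM = 180° + (-90.01°) = 89.99°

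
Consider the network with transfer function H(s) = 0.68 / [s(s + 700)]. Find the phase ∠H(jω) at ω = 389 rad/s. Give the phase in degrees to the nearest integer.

-119°

∠(j389 + 700) = arctan(389/700) = 29.06°
∠(j389) = 90.00°
∠H(j389) = − (29.06° + 90.00°) = -119.06°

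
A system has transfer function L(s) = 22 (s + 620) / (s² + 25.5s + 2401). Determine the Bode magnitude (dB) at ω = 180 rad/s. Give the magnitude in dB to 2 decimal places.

|j180 + 620| = √(180² + 620²) = 645.6
|(j180)² + 25.5(j180) + 2401| = |-29999 + j4590| = 3.035e+04
|L(j180)| = 22 × 645.6 / 3.035e+04 = 0.46801
20 log₁₀(0.46801) = -6.595 dB

-6.59 dB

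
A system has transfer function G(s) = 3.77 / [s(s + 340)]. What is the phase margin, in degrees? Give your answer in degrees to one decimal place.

Gain crossover: |G(jω)| = 1 at ω ≈ 0.0111 rad/s.
∠G(j0.0111) = −90° − arctan(0.0111/340) ≈ -90.00°
PM = 180° + (-90.00°) = 90.00°

90.0°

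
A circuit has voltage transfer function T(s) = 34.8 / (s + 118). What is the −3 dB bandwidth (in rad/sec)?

For a single-pole low-pass, the −3 dB point is at the pole: ω = 118 rad/sec.

118 rad/sec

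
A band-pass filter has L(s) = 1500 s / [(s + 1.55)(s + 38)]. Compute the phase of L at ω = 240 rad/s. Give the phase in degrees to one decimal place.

∠(j240) = 90.00°
∠(j240 + 1.55) = arctan(240/1.55) = 89.63°
∠(j240 + 38) = arctan(240/38) = 81.00°
∠L(j240) = 90.00° − (89.63° + 81.00°) = -80.63°

-80.6°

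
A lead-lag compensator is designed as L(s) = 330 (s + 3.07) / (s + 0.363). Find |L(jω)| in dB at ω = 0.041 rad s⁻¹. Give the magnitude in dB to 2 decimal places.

68.86 dB

|j0.041 + 3.07| = √(0.041² + 3.07²) = 3.07
|j0.041 + 0.363| = √(0.041² + 0.363²) = 0.3653
|L(j0.041)| = 330 × 3.07 / 0.3653 = 2773.5
20 log₁₀(2773.5) = 68.861 dB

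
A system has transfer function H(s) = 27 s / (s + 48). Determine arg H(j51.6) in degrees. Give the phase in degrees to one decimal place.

∠(j51.6) = 90.00°
∠(j51.6 + 48) = arctan(51.6/48) = 47.07°
∠H(j51.6) = 90.00° − 47.07° = 42.93°

42.9°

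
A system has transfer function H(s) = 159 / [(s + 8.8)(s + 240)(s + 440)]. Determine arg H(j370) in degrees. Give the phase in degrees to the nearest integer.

-186°

∠(j370 + 8.8) = arctan(370/8.8) = 88.64°
∠(j370 + 240) = arctan(370/240) = 57.03°
∠(j370 + 440) = arctan(370/440) = 40.06°
∠H(j370) = − (88.64° + 57.03° + 40.06°) = -185.73°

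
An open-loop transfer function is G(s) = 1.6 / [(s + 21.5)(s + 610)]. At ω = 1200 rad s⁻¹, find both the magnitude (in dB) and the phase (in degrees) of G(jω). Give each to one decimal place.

|j1200 + 21.5| = √(1200² + 21.5²) = 1200
|j1200 + 610| = √(1200² + 610²) = 1346
|G(j1200)| = 1.6 / (1200 × 1346) = 9.9033e-07
20 log₁₀(9.9033e-07) = -120.08 dB
∠(j1200 + 21.5) = arctan(1200/21.5) = 88.97°
∠(j1200 + 610) = arctan(1200/610) = 63.05°
∠G(j1200) = − (88.97° + 63.05°) = -152.03°

|G| = -120.1 dB, ∠G = -152.0°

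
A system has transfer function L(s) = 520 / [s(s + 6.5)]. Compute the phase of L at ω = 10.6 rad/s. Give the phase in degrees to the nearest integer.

∠(j10.6 + 6.5) = arctan(10.6/6.5) = 58.48°
∠(j10.6) = 90.00°
∠L(j10.6) = − (58.48° + 90.00°) = -148.48°

-148°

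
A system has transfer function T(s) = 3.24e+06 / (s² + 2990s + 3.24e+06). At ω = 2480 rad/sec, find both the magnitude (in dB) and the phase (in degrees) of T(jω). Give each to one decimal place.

|(j2480)² + 2990(j2480) + 3.24e+06| = |-2.9104e+06 + j7.4152e+06| = 7.966e+06
|T(j2480)| = 3.24e+06 / 7.966e+06 = 0.40673
20 log₁₀(0.40673) = -7.81 dB
∠[(j2480)² + 2990(j2480) + 3.24e+06] = ∠[-2.9104e+06 + j7.4152e+06] = 111.43°
∠T(j2480) = −111.43° = -111.43°

|T| = -7.8 dB, ∠T = -111.4°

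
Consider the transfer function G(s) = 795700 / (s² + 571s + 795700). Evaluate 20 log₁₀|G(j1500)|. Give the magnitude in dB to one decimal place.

|(j1500)² + 571(j1500) + 795700| = |-1.4543e+06 + j8.565e+05| = 1.688e+06
|G(j1500)| = 795700 / 1.688e+06 = 0.47145
20 log₁₀(0.47145) = -6.53 dB

-6.5 dB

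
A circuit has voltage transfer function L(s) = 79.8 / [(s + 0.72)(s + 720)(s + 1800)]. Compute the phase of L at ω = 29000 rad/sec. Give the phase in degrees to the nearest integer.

∠(j29000 + 0.72) = arctan(29000/0.72) = 90.00°
∠(j29000 + 720) = arctan(29000/720) = 88.58°
∠(j29000 + 1800) = arctan(29000/1800) = 86.45°
∠L(j29000) = − (90.00° + 88.58° + 86.45°) = -265.02°

-265 deg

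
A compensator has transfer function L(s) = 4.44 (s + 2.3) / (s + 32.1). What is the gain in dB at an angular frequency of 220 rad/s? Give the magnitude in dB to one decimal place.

12.9 dB

|j220 + 2.3| = √(220² + 2.3²) = 220
|j220 + 32.1| = √(220² + 32.1²) = 222.3
|L(j220)| = 4.44 × 220 / 222.3 = 4.3937
20 log₁₀(4.3937) = 12.86 dB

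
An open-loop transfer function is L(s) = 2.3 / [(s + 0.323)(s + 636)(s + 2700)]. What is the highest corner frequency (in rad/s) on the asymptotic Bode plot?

2700 rad/s

Break frequencies occur at each pole and zero magnitude: 0.323 rad/s, 636 rad/s, 2700 rad/s.
The highest is 2700 rad/s.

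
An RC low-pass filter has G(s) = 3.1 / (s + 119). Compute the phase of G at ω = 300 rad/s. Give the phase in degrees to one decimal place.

∠(j300 + 119) = arctan(300/119) = 68.36°
∠G(j300) = −68.36° = -68.36°

-68.4°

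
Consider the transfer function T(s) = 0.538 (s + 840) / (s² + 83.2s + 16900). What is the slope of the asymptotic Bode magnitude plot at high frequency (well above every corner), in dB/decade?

With 1 zero and 2 poles, the high-frequency asymptotic slope is 20 × (1 − 2) = -20 dB/decade.

-20 dB/decade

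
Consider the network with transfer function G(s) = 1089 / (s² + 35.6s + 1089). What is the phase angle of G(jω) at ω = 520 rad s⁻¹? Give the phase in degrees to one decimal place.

∠[(j520)² + 35.6(j520) + 1089] = ∠[-2.6931e+05 + j18512] = 176.07°
∠G(j520) = −176.07° = -176.07°

-176.1°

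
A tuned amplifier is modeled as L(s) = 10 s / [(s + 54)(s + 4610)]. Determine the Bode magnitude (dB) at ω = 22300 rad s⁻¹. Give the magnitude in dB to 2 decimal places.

-67.15 dB

|j22300| = 2.23e+04
|j22300 + 54| = √(22300² + 54²) = 2.23e+04
|j22300 + 4610| = √(22300² + 4610²) = 2.277e+04
|L(j22300)| = 10 × 2.23e+04 / (2.23e+04 × 2.277e+04) = 0.00043914
20 log₁₀(0.00043914) = -67.148 dB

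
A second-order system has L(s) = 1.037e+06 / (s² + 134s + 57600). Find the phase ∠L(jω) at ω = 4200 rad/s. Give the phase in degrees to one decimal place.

∠[(j4200)² + 134(j4200) + 57600] = ∠[-1.7582e+07 + j5.628e+05] = 178.17°
∠L(j4200) = −178.17° = -178.17°

-178.2°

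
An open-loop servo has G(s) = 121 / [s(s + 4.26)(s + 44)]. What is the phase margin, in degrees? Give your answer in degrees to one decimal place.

80.6°

Gain crossover: |G(jω)| = 1 at ω ≈ 0.638 rad/s.
∠G(j0.638) = −90° − arctan(0.638/4.26) − arctan(0.638/44) ≈ -99.35°
PM = 180° + (-99.35°) = 80.65°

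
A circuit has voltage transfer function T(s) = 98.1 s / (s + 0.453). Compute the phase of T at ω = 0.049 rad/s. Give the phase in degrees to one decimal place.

∠(j0.049) = 90.00°
∠(j0.049 + 0.453) = arctan(0.049/0.453) = 6.17°
∠T(j0.049) = 90.00° − 6.17° = 83.83°

83.8°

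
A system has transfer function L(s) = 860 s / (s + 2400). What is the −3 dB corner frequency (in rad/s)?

2400 rad/s

For a single-pole high-pass, the −3 dB point is at the pole: ω = 2400 rad/s.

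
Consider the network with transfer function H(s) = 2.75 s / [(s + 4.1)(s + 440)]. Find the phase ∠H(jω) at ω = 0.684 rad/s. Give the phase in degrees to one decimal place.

∠(j0.684) = 90.00°
∠(j0.684 + 4.1) = arctan(0.684/4.1) = 9.47°
∠(j0.684 + 440) = arctan(0.684/440) = 0.09°
∠H(j0.684) = 90.00° − (9.47° + 0.09°) = 80.44°

80.4 deg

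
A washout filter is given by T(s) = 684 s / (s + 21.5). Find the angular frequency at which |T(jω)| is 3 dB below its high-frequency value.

21.5 rad/sec

For a single-pole high-pass, the −3 dB point is at the pole: ω = 21.5 rad/sec.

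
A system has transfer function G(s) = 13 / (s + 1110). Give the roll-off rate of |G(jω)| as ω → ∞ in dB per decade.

-20 dB/decade

With 0 zeros and 1 pole, the high-frequency asymptotic slope is 20 × (0 − 1) = -20 dB/decade.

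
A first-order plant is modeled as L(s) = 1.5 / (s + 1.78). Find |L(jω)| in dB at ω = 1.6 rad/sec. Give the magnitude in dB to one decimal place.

|j1.6 + 1.78| = √(1.6² + 1.78²) = 2.393
|L(j1.6)| = 1.5 / 2.393 = 0.62672
20 log₁₀(0.62672) = -4.06 dB

-4.1 dB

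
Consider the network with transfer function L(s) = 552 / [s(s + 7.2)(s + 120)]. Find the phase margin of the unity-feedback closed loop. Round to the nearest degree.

85°

Gain crossover: |L(jω)| = 1 at ω ≈ 0.636 rad/s.
∠L(j0.636) = −90° − arctan(0.636/7.2) − arctan(0.636/120) ≈ -95.36°
PM = 180° + (-95.36°) = 84.64°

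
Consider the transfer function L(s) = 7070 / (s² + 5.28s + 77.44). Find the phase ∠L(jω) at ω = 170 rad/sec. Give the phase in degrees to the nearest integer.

∠[(j170)² + 5.28(j170) + 77.44] = ∠[-28823 + j897.6] = 178.22°
∠L(j170) = −178.22° = -178.22°

-178°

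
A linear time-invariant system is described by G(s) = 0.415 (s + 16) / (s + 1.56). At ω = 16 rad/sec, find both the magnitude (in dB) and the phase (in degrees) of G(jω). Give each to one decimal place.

|j16 + 16| = √(16² + 16²) = 22.63
|j16 + 1.56| = √(16² + 1.56²) = 16.08
|G(j16)| = 0.415 × 22.63 / 16.08 = 0.58413
20 log₁₀(0.58413) = -4.67 dB
∠(j16 + 16) = arctan(16/16) = 45.00°
∠(j16 + 1.56) = arctan(16/1.56) = 84.43°
∠G(j16) = 45.00° − 84.43° = -39.43°

|G| = -4.7 dB, ∠G = -39.4°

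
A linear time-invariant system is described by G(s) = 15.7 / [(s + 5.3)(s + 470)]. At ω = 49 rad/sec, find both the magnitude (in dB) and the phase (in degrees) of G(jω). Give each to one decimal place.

|j49 + 5.3| = √(49² + 5.3²) = 49.29
|j49 + 470| = √(49² + 470²) = 472.5
|G(j49)| = 15.7 / (49.29 × 472.5) = 0.00067411
20 log₁₀(0.00067411) = -63.43 dB
∠(j49 + 5.3) = arctan(49/5.3) = 83.83°
∠(j49 + 470) = arctan(49/470) = 5.95°
∠G(j49) = − (83.83° + 5.95°) = -89.78°

|G| = -63.4 dB, ∠G = -89.8 deg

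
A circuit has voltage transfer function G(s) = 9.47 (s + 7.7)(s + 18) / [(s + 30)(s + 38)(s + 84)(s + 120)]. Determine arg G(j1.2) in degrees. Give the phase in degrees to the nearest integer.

7°

∠(j1.2 + 7.7) = arctan(1.2/7.7) = 8.86°
∠(j1.2 + 18) = arctan(1.2/18) = 3.81°
∠(j1.2 + 30) = arctan(1.2/30) = 2.29°
∠(j1.2 + 38) = arctan(1.2/38) = 1.81°
∠(j1.2 + 84) = arctan(1.2/84) = 0.82°
∠(j1.2 + 120) = arctan(1.2/120) = 0.57°
∠G(j1.2) = 8.86° + 3.81° − (2.29° + 1.81° + 0.82° + 0.57°) = 7.18°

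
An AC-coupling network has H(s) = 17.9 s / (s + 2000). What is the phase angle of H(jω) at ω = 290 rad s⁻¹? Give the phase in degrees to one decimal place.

∠(j290) = 90.00°
∠(j290 + 2000) = arctan(290/2000) = 8.25°
∠H(j290) = 90.00° − 8.25° = 81.75°

81.7°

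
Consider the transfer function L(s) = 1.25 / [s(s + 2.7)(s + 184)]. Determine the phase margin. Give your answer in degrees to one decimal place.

Gain crossover: |L(jω)| = 1 at ω ≈ 0.00252 rad s⁻¹.
∠L(j0.00252) = −90° − arctan(0.00252/2.7) − arctan(0.00252/184) ≈ -90.05°
PM = 180° + (-90.05°) = 89.95°

89.9°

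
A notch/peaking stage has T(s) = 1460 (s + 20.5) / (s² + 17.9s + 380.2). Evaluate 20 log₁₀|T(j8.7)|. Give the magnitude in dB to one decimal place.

39.6 dB

|j8.7 + 20.5| = √(8.7² + 20.5²) = 22.27
|(j8.7)² + 17.9(j8.7) + 380.2| = |304.51 + j155.73| = 342
|T(j8.7)| = 1460 × 22.27 / 342 = 95.064
20 log₁₀(95.064) = 39.56 dB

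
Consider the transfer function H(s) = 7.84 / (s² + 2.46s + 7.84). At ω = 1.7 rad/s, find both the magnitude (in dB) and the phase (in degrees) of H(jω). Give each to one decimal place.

|(j1.7)² + 2.46(j1.7) + 7.84| = |4.95 + j4.182| = 6.48
|H(j1.7)| = 7.84 / 6.48 = 1.2099
20 log₁₀(1.2099) = 1.65 dB
∠[(j1.7)² + 2.46(j1.7) + 7.84] = ∠[4.95 + j4.182] = 40.19°
∠H(j1.7) = −40.19° = -40.19°

|H| = 1.7 dB, ∠H = -40.2°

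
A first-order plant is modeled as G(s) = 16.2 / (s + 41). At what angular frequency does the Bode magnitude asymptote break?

The single real pole at s = −41 gives a corner at ω = 41 rad/sec.

41 rad/sec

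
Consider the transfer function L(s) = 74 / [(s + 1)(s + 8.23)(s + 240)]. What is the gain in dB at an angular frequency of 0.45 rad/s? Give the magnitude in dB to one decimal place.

|j0.45 + 1| = √(0.45² + 1²) = 1.097
|j0.45 + 8.23| = √(0.45² + 8.23²) = 8.242
|j0.45 + 240| = √(0.45² + 240²) = 240
|L(j0.45)| = 74 / (1.097 × 8.242 × 240) = 0.034114
20 log₁₀(0.034114) = -29.34 dB

-29.3 dB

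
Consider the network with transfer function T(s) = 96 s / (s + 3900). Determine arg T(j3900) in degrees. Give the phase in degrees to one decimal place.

45.0°

∠(j3900) = 90.00°
∠(j3900 + 3900) = arctan(3900/3900) = 45.00°
∠T(j3900) = 90.00° − 45.00° = 45.00°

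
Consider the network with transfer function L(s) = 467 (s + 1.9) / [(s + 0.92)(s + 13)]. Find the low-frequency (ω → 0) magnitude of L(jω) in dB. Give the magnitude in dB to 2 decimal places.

L(0) = 467 × 1.9 / (0.92 × 13) = 74.189
20 log₁₀(74.189) = 37.407 dB

37.41 dB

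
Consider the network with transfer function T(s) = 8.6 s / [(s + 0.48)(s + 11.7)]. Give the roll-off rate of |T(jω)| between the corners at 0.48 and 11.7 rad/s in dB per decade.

In this band the factors already past their corner are: 1 differentiator zero, pole at 0.48; net slope = 0 dB/decade.

0 dB/decade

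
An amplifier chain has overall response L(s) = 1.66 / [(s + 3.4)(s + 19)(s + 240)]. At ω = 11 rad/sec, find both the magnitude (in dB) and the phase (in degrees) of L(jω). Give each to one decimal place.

|L| = -91.3 dB, ∠L = -105.5°

|j11 + 3.4| = √(11² + 3.4²) = 11.51
|j11 + 19| = √(11² + 19²) = 21.95
|j11 + 240| = √(11² + 240²) = 240.3
|L(j11)| = 1.66 / (11.51 × 21.95 × 240.3) = 2.7335e-05
20 log₁₀(2.7335e-05) = -91.27 dB
∠(j11 + 3.4) = arctan(11/3.4) = 72.82°
∠(j11 + 19) = arctan(11/19) = 30.07°
∠(j11 + 240) = arctan(11/240) = 2.62°
∠L(j11) = − (72.82° + 30.07° + 2.62°) = -105.52°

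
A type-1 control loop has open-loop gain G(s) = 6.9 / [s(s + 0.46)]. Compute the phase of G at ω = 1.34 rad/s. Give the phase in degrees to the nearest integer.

-161°

∠(j1.34 + 0.46) = arctan(1.34/0.46) = 71.05°
∠(j1.34) = 90.00°
∠G(j1.34) = − (71.05° + 90.00°) = -161.05°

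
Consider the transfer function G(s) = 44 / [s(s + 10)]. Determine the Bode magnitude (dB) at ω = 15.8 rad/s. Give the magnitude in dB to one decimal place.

|j15.8 + 10| = √(15.8² + 10²) = 18.7
|j15.8| = 15.8
|G(j15.8)| = 44 / (18.7 × 15.8) = 0.14893
20 log₁₀(0.14893) = -16.54 dB

-16.5 dB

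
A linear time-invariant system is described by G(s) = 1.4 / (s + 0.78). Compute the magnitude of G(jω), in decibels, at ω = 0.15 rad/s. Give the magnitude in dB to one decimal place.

|j0.15 + 0.78| = √(0.15² + 0.78²) = 0.7943
|G(j0.15)| = 1.4 / 0.7943 = 1.7626
20 log₁₀(1.7626) = 4.92 dB

4.9 dB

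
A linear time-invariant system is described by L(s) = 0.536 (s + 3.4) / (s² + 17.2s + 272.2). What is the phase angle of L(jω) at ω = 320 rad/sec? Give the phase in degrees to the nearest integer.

∠(j320 + 3.4) = arctan(320/3.4) = 89.39°
∠[(j320)² + 17.2(j320) + 272.2] = ∠[-1.0213e+05 + j5504] = 176.92°
∠L(j320) = 89.39° − 176.92° = -87.52°

-88 deg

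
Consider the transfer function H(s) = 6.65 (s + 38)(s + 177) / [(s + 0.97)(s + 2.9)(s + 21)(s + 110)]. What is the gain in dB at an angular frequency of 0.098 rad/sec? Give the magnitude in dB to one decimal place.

16.7 dB

|j0.098 + 38| = √(0.098² + 38²) = 38
|j0.098 + 177| = √(0.098² + 177²) = 177
|j0.098 + 0.97| = √(0.098² + 0.97²) = 0.9749
|j0.098 + 2.9| = √(0.098² + 2.9²) = 2.902
|j0.098 + 21| = √(0.098² + 21²) = 21
|j0.098 + 110| = √(0.098² + 110²) = 110
|H(j0.098)| = 6.65 × 38 × 177 / (0.9749 × 2.902 × 21 × 110) = 6.8445
20 log₁₀(6.8445) = 16.71 dB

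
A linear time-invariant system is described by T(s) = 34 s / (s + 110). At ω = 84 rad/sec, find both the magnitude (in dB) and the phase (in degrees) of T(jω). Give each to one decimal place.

|T| = 26.3 dB, ∠T = 52.6 deg

|j84| = 84
|j84 + 110| = √(84² + 110²) = 138.4
|T(j84)| = 34 × 84 / 138.4 = 20.635
20 log₁₀(20.635) = 26.29 dB
∠(j84) = 90.00°
∠(j84 + 110) = arctan(84/110) = 37.37°
∠T(j84) = 90.00° − 37.37° = 52.63°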